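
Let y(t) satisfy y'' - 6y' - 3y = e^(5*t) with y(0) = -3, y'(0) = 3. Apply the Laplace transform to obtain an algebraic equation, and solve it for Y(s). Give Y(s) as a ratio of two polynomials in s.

Y(s) = (-3*s^2 + 36*s - 104)/(s^3 - 11*s^2 + 27*s + 15)

Take the Laplace transform of both sides.
With L{y''} = s^2 Y - s·y(0) - y'(0) and L{y'} = sY - y(0), with y(0) = -3, y'(0) = 3: the LHS transforms to (s^2 - 6*s - 3)Y - (-3*s + 21).
The right side is L{e^(5*t)} = 1/(s - 5).
So (s^2 - 6*s - 3)Y = 1/(s - 5) + (-3*s + 21).
Solve for Y(s) and write it as one ratio of polynomials.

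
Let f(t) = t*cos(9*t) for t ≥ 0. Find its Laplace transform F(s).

L{cos(9t)} = s/(s^2 + 81).
Then apply L{t·g(t)} = -d/ds[G(s)] with G(s) = s/(s^2 + 81):
differentiating 1 time and applying the sign gives (s - 9)*(s + 9)/(s^2 + 81)^2.

F(s) = (s - 9)*(s + 9)/(s^2 + 81)^2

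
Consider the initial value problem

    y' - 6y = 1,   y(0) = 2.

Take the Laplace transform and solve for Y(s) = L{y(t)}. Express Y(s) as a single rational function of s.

Y(s) = (2*s + 1)/(s^2 - 6*s)

Laplace-transform each side.
The derivative rules (L{y'} = sY - y(0) = sY - 2) turn the left side into (s - 6)Y - (2).
The right side is L{1} = 1/s.
So (s - 6)Y = 1/s + (2).
Isolate Y and clear denominators.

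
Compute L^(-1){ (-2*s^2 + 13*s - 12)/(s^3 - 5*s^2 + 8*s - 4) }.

Factor the denominator: s^3 - 5*s^2 + 8*s - 4 = (s - 2)^2*(s - 1).
Partial fraction decomposition gives [-1/(s - 2)] + [6/(s - 2)^2] + [-1/(s - 1)].
Invert each term: -1/(s - 2) ↔ -e^(2t); 6/(s - 2)^2 ↔ 6t·e^(2t); -1/(s - 1) ↔ -e^(t).

6*t*exp(2*t) - exp(2*t) - exp(t)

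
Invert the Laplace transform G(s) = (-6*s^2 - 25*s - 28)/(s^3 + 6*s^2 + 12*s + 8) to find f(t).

f(t) = -t^2*exp(-2*t) - t*exp(-2*t) - 6*exp(-2*t)

Factor the denominator: s^3 + 6*s^2 + 12*s + 8 = (s + 2)^3.
Partial fraction decomposition gives [-6/(s + 2)] + [-1/(s + 2)^2] + [-2/(s + 2)^3].
Invert each term: -6/(s + 2) ↔ -6e^(-2t); -1/(s + 2)^2 ↔ -t·e^(-2t); -2/(s + 2)^3 ↔ (-1)t^2·e^(-2t).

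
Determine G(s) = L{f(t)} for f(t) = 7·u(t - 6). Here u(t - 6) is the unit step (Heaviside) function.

By the second shifting theorem, L{u(t - c)·g(t - c)} = e^(-cs)·H(s) with c = 6 and H(s) = L{g(t)}.
L{7} = 7/s.

G(s) = 7*exp(-6*s)/s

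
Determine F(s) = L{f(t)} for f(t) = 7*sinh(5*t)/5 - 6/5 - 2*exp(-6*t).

F(s) = 7/(s^2 - 25) - 2/(s + 6) - 6/(5*s)

The transform is linear, so treat each term independently.
(7/5)·[L{sinh(5t)} = 5/(s^2 - 25)]; L{-6/5} = (-6/5)/s; (-2)·[L{e^(-6t)} = 1/(s + 6)].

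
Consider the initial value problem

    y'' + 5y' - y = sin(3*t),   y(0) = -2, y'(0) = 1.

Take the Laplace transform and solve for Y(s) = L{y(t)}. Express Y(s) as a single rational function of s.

Y(s) = (-2*s^3 - 9*s^2 - 18*s - 78)/(s^4 + 5*s^3 + 8*s^2 + 45*s - 9)

Apply the Laplace transform to the equation.
With L{y''} = s^2 Y - s·y(0) - y'(0) and L{y'} = sY - y(0), with y(0) = -2, y'(0) = 1: the LHS transforms to (s^2 + 5*s - 1)Y - (-2*s - 9).
The right side is L{sin(3*t)} = 3/(s^2 + 9).
So (s^2 + 5*s - 1)Y = 3/(s^2 + 9) + (-2*s - 9).
Divide through and combine into a single rational function.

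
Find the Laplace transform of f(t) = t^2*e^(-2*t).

L{e^(-2t)} = 1/(s + 2).
Then apply L{t^2·g(t)} = (-1)^2 d^2/ds^2[H(s)] with H(s) = 1/(s + 2):
differentiating 2 times and applying the sign gives 2/(s + 2)^3.

2/(s + 2)^3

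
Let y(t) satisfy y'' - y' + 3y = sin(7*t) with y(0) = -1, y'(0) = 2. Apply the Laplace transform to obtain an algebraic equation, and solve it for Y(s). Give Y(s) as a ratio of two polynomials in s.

Y(s) = (-s^3 + 3*s^2 - 49*s + 154)/(s^4 - s^3 + 52*s^2 - 49*s + 147)

Apply the Laplace transform to the equation.
The derivative rules (L{y''} = s^2 Y - s·y(0) - y'(0) and L{y'} = sY - y(0), with y(0) = -1, y'(0) = 2) turn the left side into (s^2 - s + 3)Y - (-s + 3).
The right side is L{sin(7*t)} = 7/(s^2 + 49).
So (s^2 - s + 3)Y = 7/(s^2 + 49) + (-s + 3).
Solve for Y(s) and write it as one ratio of polynomials.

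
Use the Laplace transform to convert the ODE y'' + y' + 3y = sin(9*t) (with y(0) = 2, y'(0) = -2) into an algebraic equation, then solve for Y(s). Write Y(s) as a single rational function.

Y(s) = (2*s^3 + 162*s + 9)/(s^4 + s^3 + 84*s^2 + 81*s + 243)

Laplace-transform each side.
With L{y''} = s^2 Y - s·y(0) - y'(0) and L{y'} = sY - y(0), with y(0) = 2, y'(0) = -2: the LHS transforms to (s^2 + s + 3)Y - (2*s).
The right side is L{sin(9*t)} = 9/(s^2 + 81).
So (s^2 + s + 3)Y = 9/(s^2 + 81) + (2*s).
Divide through and combine into a single rational function.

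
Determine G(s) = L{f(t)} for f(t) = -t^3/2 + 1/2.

Apply the Laplace transform termwise.
L{1/2} = (1/2)/s; (-1/2)·[L{t^3} = 3!/s^4 = 6/s^4].

G(s) = 1/(2*s) - 3/s^4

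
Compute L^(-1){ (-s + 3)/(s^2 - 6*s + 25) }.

Rewrite the denominator: s^2 - 6*s + 25 = (s - 3)^2 + 16.
The form in (s - 3) signals a first-shifting-theorem factor e^(3t).
Since L{cos(4t)} = s/(s^2 + 16), the inverse is e^(3*t)*cos(4*t), scaled by -1.

-exp(3*t)*cos(4*t)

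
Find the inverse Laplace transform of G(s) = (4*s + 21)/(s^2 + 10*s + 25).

Factor the denominator: s^2 + 10*s + 25 = (s + 5)^2.
Partial fraction decomposition gives [4/(s + 5)] + [(s + 5)^(-2)].
Invert each term: 4/(s + 5) ↔ 4e^(-5t); 1/(s + 5)^2 ↔ t·e^(-5t).

t*exp(-5*t) + 4*exp(-5*t)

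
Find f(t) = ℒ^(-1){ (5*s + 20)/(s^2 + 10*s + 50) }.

Complete the square in the denominator: s^2 + 10*s + 50 = (s + 5)^2 + 5^2.
Split the numerator to match: 5*s + 20 = 5·(s + 5) - 1·5.
Invert each term: 5·(s + 5)/((s + 5)^2 + 25) ↔ 5e^(-5t)cos(5t); -1·5/((s + 5)^2 + 25) ↔ -e^(-5t)sin(5t).

f(t) = -exp(-5*t)*sin(5*t) + 5*exp(-5*t)*cos(5*t)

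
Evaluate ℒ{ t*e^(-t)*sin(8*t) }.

L{sin(8t)} = 8/(s^2 + 64).
Multiplying by e^(-t) shifts s → s + 1, so L{e^(-t)*sin(8*t)} = 8/((s + 1)^2 + 64).
Then apply L{t·g(t)} = -d/ds[G(s)] with G(s) = 8/((s + 1)^2 + 64):
differentiating 1 time and applying the sign gives 16*(s + 1)/(s^2 + 2*s + 65)^2.

16*(s + 1)/(s^2 + 2*s + 65)^2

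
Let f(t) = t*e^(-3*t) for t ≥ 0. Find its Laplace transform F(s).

F(s) = (s + 3)^(-2)

L{e^(-3t)} = 1/(s + 3).
Then apply L{t·g(t)} = -d/ds[G(s)] with G(s) = 1/(s + 3):
differentiating 1 time and applying the sign gives (s + 3)^(-2).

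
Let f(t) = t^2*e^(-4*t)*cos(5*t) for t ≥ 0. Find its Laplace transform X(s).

X(s) = 2*(s + 4)*(s^2 + 8*s - 59)/(s^2 + 8*s + 41)^3

L{cos(5t)} = s/(s^2 + 25).
Multiplying by e^(-4t) shifts s → s + 4, so L{e^(-4*t)*cos(5*t)} = (s + 4)/((s + 4)^2 + 25).
Then apply L{t^2·g(t)} = (-1)^2 d^2/ds^2[G(s)] with G(s) = (s + 4)/((s + 4)^2 + 25):
differentiating 2 times and applying the sign gives 2*(s + 4)*(s^2 + 8*s - 59)/(s^2 + 8*s + 41)^3.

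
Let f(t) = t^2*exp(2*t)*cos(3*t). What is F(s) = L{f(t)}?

L{cos(3t)} = s/(s^2 + 9).
Multiplying by e^(2t) shifts s → s - 2, so L{exp(2*t)*cos(3*t)} = (s - 2)/((s - 2)^2 + 9).
Then apply L{t^2·g(t)} = (-1)^2 d^2/ds^2[G(s)] with G(s) = (s - 2)/((s - 2)^2 + 9):
differentiating 2 times and applying the sign gives 2*(s - 2)*(s^2 - 4*s - 23)/(s^2 - 4*s + 13)^3.

F(s) = 2*(s - 2)*(s^2 - 4*s - 23)/(s^2 - 4*s + 13)^3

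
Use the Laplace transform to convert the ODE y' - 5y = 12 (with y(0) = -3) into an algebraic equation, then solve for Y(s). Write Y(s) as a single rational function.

Y(s) = (-3*s + 12)/(s^2 - 5*s)

Transform both sides with L{·}.
With L{y'} = sY - y(0) = sY - (-3): the LHS transforms to (s - 5)Y - (-3).
The right side is L{12} = 12/s.
So (s - 5)Y = 12/s + (-3).
Divide through and combine into a single rational function.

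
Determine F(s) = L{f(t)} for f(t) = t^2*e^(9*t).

F(s) = 2/(s - 9)^3

L{e^(9t)} = 1/(s - 9).
Then apply L{t^2·g(t)} = (-1)^2 d^2/ds^2[G(s)] with G(s) = 1/(s - 9):
differentiating 2 times and applying the sign gives 2/(s - 9)^3.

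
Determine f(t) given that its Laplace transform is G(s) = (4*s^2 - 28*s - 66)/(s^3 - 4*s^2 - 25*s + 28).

f(t) = -exp(7*t) + 3*exp(t) + 2*exp(-4*t)

Factor the denominator: s^3 - 4*s^2 - 25*s + 28 = (s - 7)*(s - 1)*(s + 4).
Partial fraction decomposition gives [-1/(s - 7)] + [2/(s + 4)] + [3/(s - 1)].
Invert each term: -1/(s - 7) ↔ -e^(7t); 2/(s + 4) ↔ 2e^(-4t); 3/(s - 1) ↔ 3e^(t).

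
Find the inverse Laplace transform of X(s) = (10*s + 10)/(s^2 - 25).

Factor the denominator: s^2 - 25 = (s - 5)*(s + 5).
Partial fraction decomposition gives [6/(s - 5)] + [4/(s + 5)].
Invert each term: 6/(s - 5) ↔ 6e^(5t); 4/(s + 5) ↔ 4e^(-5t).

6*exp(5*t) + 4*exp(-5*t)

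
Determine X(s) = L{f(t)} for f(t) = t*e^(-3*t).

X(s) = (s + 3)^(-2)

L{e^(-3t)} = 1/(s + 3).
Then apply L{t·g(t)} = -d/ds[G(s)] with G(s) = 1/(s + 3):
differentiating 1 time and applying the sign gives (s + 3)^(-2).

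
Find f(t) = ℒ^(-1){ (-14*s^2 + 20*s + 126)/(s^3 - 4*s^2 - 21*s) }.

Factor the denominator: s^3 - 4*s^2 - 21*s = s*(s - 7)*(s + 3).
Partial fraction decomposition gives [-6/s] + [-6/(s - 7)] + [-2/(s + 3)].
Invert each term: -6/(s - 0) ↔ -6e^(0t); -6/(s - 7) ↔ -6e^(7t); -2/(s + 3) ↔ -2e^(-3t).

f(t) = -6*exp(7*t) - 6 - 2*exp(-3*t)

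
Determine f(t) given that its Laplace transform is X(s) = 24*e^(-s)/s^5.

The factor e^(-s) signals a time shift by c = 1 (second shifting theorem).
L{t^4} = 4!/s^5 = 24/s^5, so L^-1{24/s^5} = t^4.
Hence the inverse is u(t - 1) times that function evaluated at t - 1.

f(t) = Heaviside(t - 1)*((t - 1)^4)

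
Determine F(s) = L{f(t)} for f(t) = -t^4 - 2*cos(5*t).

Apply the Laplace transform termwise.
(-2)·[L{cos(5t)} = s/(s^2 + 25)]; (-1)·[L{t^4} = 4!/s^5 = 24/s^5].

F(s) = -2*s/(s^2 + 25) - 24/s^5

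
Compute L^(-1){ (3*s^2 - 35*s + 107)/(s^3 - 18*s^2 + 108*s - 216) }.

Factor the denominator: s^3 - 18*s^2 + 108*s - 216 = (s - 6)^3.
Partial fraction decomposition gives [3/(s - 6)] + [(s - 6)^(-2)] + [5/(s - 6)^3].
Invert each term: 3/(s - 6) ↔ 3e^(6t); 1/(s - 6)^2 ↔ t·e^(6t); 5/(s - 6)^3 ↔ (5/2)t^2·e^(6t).

5*t^2*exp(6*t)/2 + t*exp(6*t) + 3*exp(6*t)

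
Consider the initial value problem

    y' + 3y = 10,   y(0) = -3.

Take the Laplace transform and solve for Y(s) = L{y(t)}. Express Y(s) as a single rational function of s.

Transform both sides with L{·}.
With L{y'} = sY - y(0) = sY - (-3): the LHS transforms to (s + 3)Y - (-3).
The right side is L{10} = 10/s.
So (s + 3)Y = 10/s + (-3).
Solve for Y(s) and write it as one ratio of polynomials.

Y(s) = (-3*s + 10)/(s^2 + 3*s)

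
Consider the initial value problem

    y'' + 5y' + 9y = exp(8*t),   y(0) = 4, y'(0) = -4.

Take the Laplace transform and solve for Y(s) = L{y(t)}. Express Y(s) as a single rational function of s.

Y(s) = (4*s^2 - 16*s - 127)/(s^3 - 3*s^2 - 31*s - 72)

Apply the Laplace transform to the equation.
Using L{y''} = s^2 Y - s·y(0) - y'(0) and L{y'} = sY - y(0), with y(0) = 4, y'(0) = -4, the left side becomes (s^2 + 5*s + 9)Y - (4*s + 16).
The right side is L{exp(8*t)} = 1/(s - 8).
So (s^2 + 5*s + 9)Y = 1/(s - 8) + (4*s + 16).
Solve for Y(s) and write it as one ratio of polynomials.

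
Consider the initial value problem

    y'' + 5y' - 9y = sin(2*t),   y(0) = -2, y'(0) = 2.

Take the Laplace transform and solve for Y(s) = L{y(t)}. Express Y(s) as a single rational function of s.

Apply the Laplace transform to the equation.
The derivative rules (L{y''} = s^2 Y - s·y(0) - y'(0) and L{y'} = sY - y(0), with y(0) = -2, y'(0) = 2) turn the left side into (s^2 + 5*s - 9)Y - (-2*s - 8).
The right side is L{sin(2*t)} = 2/(s^2 + 4).
So (s^2 + 5*s - 9)Y = 2/(s^2 + 4) + (-2*s - 8).
Isolate Y and clear denominators.

Y(s) = (-2*s^3 - 8*s^2 - 8*s - 30)/(s^4 + 5*s^3 - 5*s^2 + 20*s - 36)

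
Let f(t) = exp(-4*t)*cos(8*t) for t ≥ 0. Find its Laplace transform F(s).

F(s) = (s + 4)/((s + 4)^2 + 64)

L{cos(8t)} = s/(s^2 + 64).
By the first shifting theorem, multiplying by e^(-4t) replaces s with s + 4.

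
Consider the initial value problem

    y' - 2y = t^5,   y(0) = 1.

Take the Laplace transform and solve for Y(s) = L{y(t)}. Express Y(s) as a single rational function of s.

Take the Laplace transform of both sides.
With L{y'} = sY - y(0) = sY - 1: the LHS transforms to (s - 2)Y - (1).
The right side is L{t^5} = 120/s^6.
So (s - 2)Y = 120/s^6 + (1).
Solve for Y(s) and write it as one ratio of polynomials.

Y(s) = (s^6 + 120)/(s^7 - 2*s^6)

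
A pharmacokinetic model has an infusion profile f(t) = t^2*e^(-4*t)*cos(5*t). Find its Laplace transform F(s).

F(s) = 2*(s + 4)*(s^2 + 8*s - 59)/(s^2 + 8*s + 41)^3

L{cos(5t)} = s/(s^2 + 25).
Multiplying by e^(-4t) shifts s → s + 4, so L{e^(-4*t)*cos(5*t)} = (s + 4)/((s + 4)^2 + 25).
Then apply L{t^2·g(t)} = (-1)^2 d^2/ds^2[G(s)] with G(s) = (s + 4)/((s + 4)^2 + 25):
differentiating 2 times and applying the sign gives 2*(s + 4)*(s^2 + 8*s - 59)/(s^2 + 8*s + 41)^3.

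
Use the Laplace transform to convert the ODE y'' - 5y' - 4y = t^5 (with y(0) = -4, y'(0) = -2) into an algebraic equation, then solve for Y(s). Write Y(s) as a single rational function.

Take the Laplace transform of both sides.
The derivative rules (L{y''} = s^2 Y - s·y(0) - y'(0) and L{y'} = sY - y(0), with y(0) = -4, y'(0) = -2) turn the left side into (s^2 - 5*s - 4)Y - (-4*s + 18).
The right side is L{t^5} = 120/s^6.
So (s^2 - 5*s - 4)Y = 120/s^6 + (-4*s + 18).
Isolate Y and clear denominators.

Y(s) = (-4*s^7 + 18*s^6 + 120)/(s^8 - 5*s^7 - 4*s^6)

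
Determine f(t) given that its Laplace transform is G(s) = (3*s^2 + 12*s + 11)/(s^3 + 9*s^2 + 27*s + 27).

Factor the denominator: s^3 + 9*s^2 + 27*s + 27 = (s + 3)^3.
Partial fraction decomposition gives [3/(s + 3)] + [-6/(s + 3)^2] + [2/(s + 3)^3].
Invert each term: 3/(s + 3) ↔ 3e^(-3t); -6/(s + 3)^2 ↔ -6t·e^(-3t); 2/(s + 3)^3 ↔ (1)t^2·e^(-3t).

f(t) = t^2*exp(-3*t) - 6*t*exp(-3*t) + 3*exp(-3*t)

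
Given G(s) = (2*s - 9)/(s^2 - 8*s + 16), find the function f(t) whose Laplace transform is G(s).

f(t) = -t*exp(4*t) + 2*exp(4*t)

Factor the denominator: s^2 - 8*s + 16 = (s - 4)^2.
Partial fraction decomposition gives [2/(s - 4)] + [-1/(s - 4)^2].
Invert each term: 2/(s - 4) ↔ 2e^(4t); -1/(s - 4)^2 ↔ -t·e^(4t).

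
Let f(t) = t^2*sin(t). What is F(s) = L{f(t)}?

L{sin(t)} = 1/(s^2 + 1).
Then apply L{t^2·g(t)} = (-1)^2 d^2/ds^2[G(s)] with G(s) = 1/(s^2 + 1):
differentiating 2 times and applying the sign gives 2*(3*s^2 - 1)/(s^2 + 1)^3.

F(s) = 2*(3*s^2 - 1)/(s^2 + 1)^3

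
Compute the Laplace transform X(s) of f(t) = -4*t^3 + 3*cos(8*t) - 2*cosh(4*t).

By linearity of the Laplace transform, transform each term separately.
(3)·[L{cos(8t)} = s/(s^2 + 64)]; (-2)·[L{cosh(4t)} = s/(s^2 - 16)]; (-4)·[L{t^3} = 3!/s^4 = 6/s^4].

X(s) = 3*s/(s^2 + 64) - 2*s/(s^2 - 16) - 24/s^4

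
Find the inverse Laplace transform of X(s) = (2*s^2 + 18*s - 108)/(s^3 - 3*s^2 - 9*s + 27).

-6*t*exp(3*t) + 6*exp(3*t) - 4*exp(-3*t)

Factor the denominator: s^3 - 3*s^2 - 9*s + 27 = (s - 3)^2*(s + 3).
Partial fraction decomposition gives [6/(s - 3)] + [-6/(s - 3)^2] + [-4/(s + 3)].
Invert each term: 6/(s - 3) ↔ 6e^(3t); -6/(s - 3)^2 ↔ -6t·e^(3t); -4/(s + 3) ↔ -4e^(-3t).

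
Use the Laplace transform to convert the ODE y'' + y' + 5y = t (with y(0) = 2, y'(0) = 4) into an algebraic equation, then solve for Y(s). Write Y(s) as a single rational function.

Y(s) = (2*s^3 + 6*s^2 + 1)/(s^4 + s^3 + 5*s^2)

Take the Laplace transform of both sides.
The derivative rules (L{y''} = s^2 Y - s·y(0) - y'(0) and L{y'} = sY - y(0), with y(0) = 2, y'(0) = 4) turn the left side into (s^2 + s + 5)Y - (2*s + 6).
The right side is L{t} = s^(-2).
So (s^2 + s + 5)Y = s^(-2) + (2*s + 6).
Solve for Y(s) and write it as one ratio of polynomials.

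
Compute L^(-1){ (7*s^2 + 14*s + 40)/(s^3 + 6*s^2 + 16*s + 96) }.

-sin(4*t) + 3*cos(4*t) + 4*exp(-6*t)

Factor the denominator: s^3 + 6*s^2 + 16*s + 96 = (s + 6)*(s^2 + 16).
Partial fraction decomposition gives [4/(s + 6)] + [3*s/(s^2 + 16)] + [-4/(s^2 + 16)].
Invert each term: 4/(s + 6) ↔ 4e^(-6t); 3·s/(s^2 + 16) ↔ 3cos(4t); -1·4/(s^2 + 16) ↔ -sin(4t).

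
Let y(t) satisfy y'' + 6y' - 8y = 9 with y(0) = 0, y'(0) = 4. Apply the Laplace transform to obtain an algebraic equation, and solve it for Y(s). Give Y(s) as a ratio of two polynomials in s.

Laplace-transform each side.
The derivative rules (L{y''} = s^2 Y - s·y(0) - y'(0) and L{y'} = sY - y(0), with y(0) = 0, y'(0) = 4) turn the left side into (s^2 + 6*s - 8)Y - (4).
The right side is L{9} = 9/s.
So (s^2 + 6*s - 8)Y = 9/s + (4).
Divide through and combine into a single rational function.

Y(s) = (4*s + 9)/(s^3 + 6*s^2 - 8*s)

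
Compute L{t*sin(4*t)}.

L{sin(4t)} = 4/(s^2 + 16).
Then apply L{t·g(t)} = -d/ds[H(s)] with H(s) = 4/(s^2 + 16):
differentiating 1 time and applying the sign gives 8*s/(s^2 + 16)^2.

8*s/(s^2 + 16)^2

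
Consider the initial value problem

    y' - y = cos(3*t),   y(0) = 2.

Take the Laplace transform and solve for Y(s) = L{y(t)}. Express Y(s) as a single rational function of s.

Y(s) = (2*s^2 + s + 18)/(s^3 - s^2 + 9*s - 9)

Take the Laplace transform of both sides.
The derivative rules (L{y'} = sY - y(0) = sY - 2) turn the left side into (s - 1)Y - (2).
The right side is L{cos(3*t)} = s/(s^2 + 9).
So (s - 1)Y = s/(s^2 + 9) + (2).
Isolate Y and clear denominators.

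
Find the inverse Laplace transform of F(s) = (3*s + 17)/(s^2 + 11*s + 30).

Factor the denominator: s^2 + 11*s + 30 = (s + 5)*(s + 6).
Partial fraction decomposition gives [2/(s + 5)] + [1/(s + 6)].
Invert each term: 2/(s + 5) ↔ 2e^(-5t); 1/(s + 6) ↔ e^(-6t).

2*exp(-5*t) + exp(-6*t)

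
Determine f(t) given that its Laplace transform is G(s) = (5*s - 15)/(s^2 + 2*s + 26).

Complete the square in the denominator: s^2 + 2*s + 26 = (s + 1)^2 + 5^2.
Split the numerator to match: 5*s - 15 = 5·(s + 1) - 4·5.
Invert each term: 5·(s + 1)/((s + 1)^2 + 25) ↔ 5e^(-t)cos(5t); -4·5/((s + 1)^2 + 25) ↔ -4e^(-t)sin(5t).

f(t) = -4*exp(-t)*sin(5*t) + 5*exp(-t)*cos(5*t)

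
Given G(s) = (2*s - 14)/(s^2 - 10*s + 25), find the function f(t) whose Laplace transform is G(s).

Factor the denominator: s^2 - 10*s + 25 = (s - 5)^2.
Partial fraction decomposition gives [2/(s - 5)] + [-4/(s - 5)^2].
Invert each term: 2/(s - 5) ↔ 2e^(5t); -4/(s - 5)^2 ↔ -4t·e^(5t).

f(t) = -4*t*exp(5*t) + 2*exp(5*t)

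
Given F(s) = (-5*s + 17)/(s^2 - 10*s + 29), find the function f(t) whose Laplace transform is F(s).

f(t) = -4*exp(5*t)*sin(2*t) - 5*exp(5*t)*cos(2*t)

Complete the square in the denominator: s^2 - 10*s + 29 = (s - 5)^2 + 2^2.
Split the numerator to match: -5*s + 17 = -5·(s - 5) - 4·2.
Invert each term: -5·(s - 5)/((s - 5)^2 + 4) ↔ -5e^(5t)cos(2t); -4·2/((s - 5)^2 + 4) ↔ -4e^(5t)sin(2t).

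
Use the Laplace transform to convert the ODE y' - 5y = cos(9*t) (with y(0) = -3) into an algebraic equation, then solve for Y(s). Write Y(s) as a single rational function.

Y(s) = (-3*s^2 + s - 243)/(s^3 - 5*s^2 + 81*s - 405)

Take the Laplace transform of both sides.
Using L{y'} = sY - y(0) = sY - (-3), the left side becomes (s - 5)Y - (-3).
The right side is L{cos(9*t)} = s/(s^2 + 81).
So (s - 5)Y = s/(s^2 + 81) + (-3).
Isolate Y and clear denominators.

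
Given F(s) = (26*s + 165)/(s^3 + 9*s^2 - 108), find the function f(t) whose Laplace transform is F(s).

Factor the denominator: s^3 + 9*s^2 - 108 = (s - 3)*(s + 6)^2.
Partial fraction decomposition gives [-3/(s + 6)] + [-1/(s + 6)^2] + [3/(s - 3)].
Invert each term: -3/(s + 6) ↔ -3e^(-6t); -1/(s + 6)^2 ↔ -t·e^(-6t); 3/(s - 3) ↔ 3e^(3t).

f(t) = -t*exp(-6*t) + 3*exp(3*t) - 3*exp(-6*t)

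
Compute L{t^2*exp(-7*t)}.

2/(s + 7)^3

L{e^(-7t)} = 1/(s + 7).
Then apply L{t^2·g(t)} = (-1)^2 d^2/ds^2[G(s)] with G(s) = 1/(s + 7):
differentiating 2 times and applying the sign gives 2/(s + 7)^3.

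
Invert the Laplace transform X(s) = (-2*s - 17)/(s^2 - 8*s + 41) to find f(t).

Complete the square in the denominator: s^2 - 8*s + 41 = (s - 4)^2 + 5^2.
Split the numerator to match: -2*s - 17 = -2·(s - 4) - 5·5.
Invert each term: -2·(s - 4)/((s - 4)^2 + 25) ↔ -2e^(4t)cos(5t); -5·5/((s - 4)^2 + 25) ↔ -5e^(4t)sin(5t).

f(t) = -5*exp(4*t)*sin(5*t) - 2*exp(4*t)*cos(5*t)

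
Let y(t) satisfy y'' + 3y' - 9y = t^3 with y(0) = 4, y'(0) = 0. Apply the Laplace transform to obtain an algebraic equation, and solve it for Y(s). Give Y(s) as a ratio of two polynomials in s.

Y(s) = (4*s^5 + 12*s^4 + 6)/(s^6 + 3*s^5 - 9*s^4)

Laplace-transform each side.
The derivative rules (L{y''} = s^2 Y - s·y(0) - y'(0) and L{y'} = sY - y(0), with y(0) = 4, y'(0) = 0) turn the left side into (s^2 + 3*s - 9)Y - (4*s + 12).
The right side is L{t^3} = 6/s^4.
So (s^2 + 3*s - 9)Y = 6/s^4 + (4*s + 12).
Isolate Y and clear denominators.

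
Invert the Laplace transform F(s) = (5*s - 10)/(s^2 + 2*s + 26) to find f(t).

f(t) = -3*exp(-t)*sin(5*t) + 5*exp(-t)*cos(5*t)

Complete the square in the denominator: s^2 + 2*s + 26 = (s + 1)^2 + 5^2.
Split the numerator to match: 5*s - 10 = 5·(s + 1) - 3·5.
Invert each term: 5·(s + 1)/((s + 1)^2 + 25) ↔ 5e^(-t)cos(5t); -3·5/((s + 1)^2 + 25) ↔ -3e^(-t)sin(5t).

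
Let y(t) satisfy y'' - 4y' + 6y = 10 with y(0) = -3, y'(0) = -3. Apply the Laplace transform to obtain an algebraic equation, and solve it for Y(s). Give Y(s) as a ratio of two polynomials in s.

Take the Laplace transform of both sides.
With L{y''} = s^2 Y - s·y(0) - y'(0) and L{y'} = sY - y(0), with y(0) = -3, y'(0) = -3: the LHS transforms to (s^2 - 4*s + 6)Y - (-3*s + 9).
The right side is L{10} = 10/s.
So (s^2 - 4*s + 6)Y = 10/s + (-3*s + 9).
Divide through and combine into a single rational function.

Y(s) = (-3*s^2 + 9*s + 10)/(s^3 - 4*s^2 + 6*s)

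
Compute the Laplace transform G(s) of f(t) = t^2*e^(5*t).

L{e^(5t)} = 1/(s - 5).
Then apply L{t^2·g(t)} = (-1)^2 d^2/ds^2[H(s)] with H(s) = 1/(s - 5):
differentiating 2 times and applying the sign gives 2/(s - 5)^3.

G(s) = 2/(s - 5)^3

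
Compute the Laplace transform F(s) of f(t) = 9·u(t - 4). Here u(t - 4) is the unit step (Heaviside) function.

F(s) = 9*exp(-4*s)/s

By the second shifting theorem, L{u(t - c)·g(t - c)} = e^(-cs)·G(s) with c = 4 and G(s) = L{g(t)}.
L{9} = 9/s.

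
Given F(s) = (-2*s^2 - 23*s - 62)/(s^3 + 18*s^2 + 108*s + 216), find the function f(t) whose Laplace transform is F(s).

f(t) = 2*t^2*exp(-6*t) + t*exp(-6*t) - 2*exp(-6*t)

Factor the denominator: s^3 + 18*s^2 + 108*s + 216 = (s + 6)^3.
Partial fraction decomposition gives [-2/(s + 6)] + [(s + 6)^(-2)] + [4/(s + 6)^3].
Invert each term: -2/(s + 6) ↔ -2e^(-6t); 1/(s + 6)^2 ↔ t·e^(-6t); 4/(s + 6)^3 ↔ (2)t^2·e^(-6t).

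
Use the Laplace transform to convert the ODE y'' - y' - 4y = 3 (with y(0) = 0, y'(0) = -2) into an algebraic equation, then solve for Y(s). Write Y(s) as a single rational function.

Apply the Laplace transform to the equation.
With L{y''} = s^2 Y - s·y(0) - y'(0) and L{y'} = sY - y(0), with y(0) = 0, y'(0) = -2: the LHS transforms to (s^2 - s - 4)Y - (-2).
The right side is L{3} = 3/s.
So (s^2 - s - 4)Y = 3/s + (-2).
Solve for Y(s) and write it as one ratio of polynomials.

Y(s) = (-2*s + 3)/(s^3 - s^2 - 4*s)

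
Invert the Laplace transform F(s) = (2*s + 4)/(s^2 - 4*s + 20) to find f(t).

Complete the square in the denominator: s^2 - 4*s + 20 = (s - 2)^2 + 4^2.
Split the numerator to match: 2*s + 4 = 2·(s - 2) + 2·4.
Invert each term: 2·(s - 2)/((s - 2)^2 + 16) ↔ 2e^(2t)cos(4t); 2·4/((s - 2)^2 + 16) ↔ 2e^(2t)sin(4t).

f(t) = 2*exp(2*t)*sin(4*t) + 2*exp(2*t)*cos(4*t)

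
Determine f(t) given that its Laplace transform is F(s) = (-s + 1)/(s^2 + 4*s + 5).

f(t) = 3*exp(-2*t)*sin(t) - exp(-2*t)*cos(t)

Complete the square in the denominator: s^2 + 4*s + 5 = (s + 2)^2 + 1^2.
Split the numerator to match: -s + 1 = -1·(s + 2) + 3·1.
Invert each term: -1·(s + 2)/((s + 2)^2 + 1) ↔ -e^(-2t)cos(t); 3·1/((s + 2)^2 + 1) ↔ 3e^(-2t)sin(t).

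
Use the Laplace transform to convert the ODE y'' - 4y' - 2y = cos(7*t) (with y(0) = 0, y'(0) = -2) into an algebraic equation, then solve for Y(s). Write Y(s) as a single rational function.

Laplace-transform each side.
Using L{y''} = s^2 Y - s·y(0) - y'(0) and L{y'} = sY - y(0), with y(0) = 0, y'(0) = -2, the left side becomes (s^2 - 4*s - 2)Y - (-2).
The right side is L{cos(7*t)} = s/(s^2 + 49).
So (s^2 - 4*s - 2)Y = s/(s^2 + 49) + (-2).
Isolate Y and clear denominators.

Y(s) = (-2*s^2 + s - 98)/(s^4 - 4*s^3 + 47*s^2 - 196*s - 98)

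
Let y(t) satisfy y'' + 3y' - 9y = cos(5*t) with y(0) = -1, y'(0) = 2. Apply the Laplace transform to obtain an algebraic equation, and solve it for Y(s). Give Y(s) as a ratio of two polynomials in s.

Apply the Laplace transform to the equation.
With L{y''} = s^2 Y - s·y(0) - y'(0) and L{y'} = sY - y(0), with y(0) = -1, y'(0) = 2: the LHS transforms to (s^2 + 3*s - 9)Y - (-s - 1).
The right side is L{cos(5*t)} = s/(s^2 + 25).
So (s^2 + 3*s - 9)Y = s/(s^2 + 25) + (-s - 1).
Divide through and combine into a single rational function.

Y(s) = (-s^3 - s^2 - 24*s - 25)/(s^4 + 3*s^3 + 16*s^2 + 75*s - 225)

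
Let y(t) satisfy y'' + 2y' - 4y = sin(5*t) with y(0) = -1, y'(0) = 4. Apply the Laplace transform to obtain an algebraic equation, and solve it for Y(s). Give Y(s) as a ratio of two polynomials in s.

Y(s) = (-s^3 + 2*s^2 - 25*s + 55)/(s^4 + 2*s^3 + 21*s^2 + 50*s - 100)

Laplace-transform each side.
Using L{y''} = s^2 Y - s·y(0) - y'(0) and L{y'} = sY - y(0), with y(0) = -1, y'(0) = 4, the left side becomes (s^2 + 2*s - 4)Y - (-s + 2).
The right side is L{sin(5*t)} = 5/(s^2 + 25).
So (s^2 + 2*s - 4)Y = 5/(s^2 + 25) + (-s + 2).
Solve for Y(s) and write it as one ratio of polynomials.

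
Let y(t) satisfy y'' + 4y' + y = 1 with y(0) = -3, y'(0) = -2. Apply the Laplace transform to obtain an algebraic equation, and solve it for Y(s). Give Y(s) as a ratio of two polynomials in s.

Take the Laplace transform of both sides.
With L{y''} = s^2 Y - s·y(0) - y'(0) and L{y'} = sY - y(0), with y(0) = -3, y'(0) = -2: the LHS transforms to (s^2 + 4*s + 1)Y - (-3*s - 14).
The right side is L{1} = 1/s.
So (s^2 + 4*s + 1)Y = 1/s + (-3*s - 14).
Solve for Y(s) and write it as one ratio of polynomials.

Y(s) = (-3*s^2 - 14*s + 1)/(s^3 + 4*s^2 + s)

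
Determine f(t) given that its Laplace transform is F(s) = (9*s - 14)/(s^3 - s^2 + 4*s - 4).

f(t) = -exp(t) + 5*sin(2*t) + cos(2*t)

Factor the denominator: s^3 - s^2 + 4*s - 4 = (s - 1)*(s^2 + 4).
Partial fraction decomposition gives [-1/(s - 1)] + [s/(s^2 + 4)] + [10/(s^2 + 4)].
Invert each term: -1/(s - 1) ↔ -e^(t); 1·s/(s^2 + 4) ↔ cos(2t); 5·2/(s^2 + 4) ↔ 5sin(2t).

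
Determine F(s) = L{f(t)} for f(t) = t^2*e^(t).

F(s) = 2/(s - 1)^3

L{e^(t)} = 1/(s - 1).
Then apply L{t^2·g(t)} = (-1)^2 d^2/ds^2[G(s)] with G(s) = 1/(s - 1):
differentiating 2 times and applying the sign gives 2/(s - 1)^3.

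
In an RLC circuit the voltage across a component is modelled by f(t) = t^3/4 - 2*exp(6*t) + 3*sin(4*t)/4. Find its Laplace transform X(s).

By linearity of the Laplace transform, transform each term separately.
(-2)·[L{e^(6t)} = 1/(s - 6)]; (1/4)·[L{t^3} = 3!/s^4 = 6/s^4]; (3/4)·[L{sin(4t)} = 4/(s^2 + 16)].

X(s) = 3/(s^2 + 16) - 2/(s - 6) + 3/(2*s^4)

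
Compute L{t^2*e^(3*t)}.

L{e^(3t)} = 1/(s - 3).
Then apply L{t^2·g(t)} = (-1)^2 d^2/ds^2[G(s)] with G(s) = 1/(s - 3):
differentiating 2 times and applying the sign gives 2/(s - 3)^3.

2/(s - 3)^3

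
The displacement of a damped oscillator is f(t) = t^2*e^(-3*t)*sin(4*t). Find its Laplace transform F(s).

L{sin(4t)} = 4/(s^2 + 16).
Multiplying by e^(-3t) shifts s → s + 3, so L{e^(-3*t)*sin(4*t)} = 4/((s + 3)^2 + 16).
Then apply L{t^2·g(t)} = (-1)^2 d^2/ds^2[G(s)] with G(s) = 4/((s + 3)^2 + 16):
differentiating 2 times and applying the sign gives 8*(3*s^2 + 18*s + 11)/(s^2 + 6*s + 25)^3.

F(s) = 8*(3*s^2 + 18*s + 11)/(s^2 + 6*s + 25)^3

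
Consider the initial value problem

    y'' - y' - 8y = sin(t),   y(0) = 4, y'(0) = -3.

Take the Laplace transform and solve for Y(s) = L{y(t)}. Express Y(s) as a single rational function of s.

Y(s) = (4*s^3 - 7*s^2 + 4*s - 6)/(s^4 - s^3 - 7*s^2 - s - 8)

Laplace-transform each side.
The derivative rules (L{y''} = s^2 Y - s·y(0) - y'(0) and L{y'} = sY - y(0), with y(0) = 4, y'(0) = -3) turn the left side into (s^2 - s - 8)Y - (4*s - 7).
The right side is L{sin(t)} = 1/(s^2 + 1).
So (s^2 - s - 8)Y = 1/(s^2 + 1) + (4*s - 7).
Solve for Y(s) and write it as one ratio of polynomials.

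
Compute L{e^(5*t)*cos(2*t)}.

L{cos(2t)} = s/(s^2 + 4).
By the first shifting theorem, multiplying by e^(5t) replaces s with s - 5.

(s - 5)/((s - 5)^2 + 4)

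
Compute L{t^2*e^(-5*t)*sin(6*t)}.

L{sin(6t)} = 6/(s^2 + 36).
Multiplying by e^(-5t) shifts s → s + 5, so L{e^(-5*t)*sin(6*t)} = 6/((s + 5)^2 + 36).
Then apply L{t^2·g(t)} = (-1)^2 d^2/ds^2[G(s)] with G(s) = 6/((s + 5)^2 + 36):
differentiating 2 times and applying the sign gives 36*(s^2 + 10*s + 13)/(s^2 + 10*s + 61)^3.

36*(s^2 + 10*s + 13)/(s^2 + 10*s + 61)^3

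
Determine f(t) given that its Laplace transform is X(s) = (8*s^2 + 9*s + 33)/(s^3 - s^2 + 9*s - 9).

Factor the denominator: s^3 - s^2 + 9*s - 9 = (s - 1)*(s^2 + 9).
Partial fraction decomposition gives [5/(s - 1)] + [3*s/(s^2 + 9)] + [12/(s^2 + 9)].
Invert each term: 5/(s - 1) ↔ 5e^(t); 3·s/(s^2 + 9) ↔ 3cos(3t); 4·3/(s^2 + 9) ↔ 4sin(3t).

f(t) = 5*exp(t) + 4*sin(3*t) + 3*cos(3*t)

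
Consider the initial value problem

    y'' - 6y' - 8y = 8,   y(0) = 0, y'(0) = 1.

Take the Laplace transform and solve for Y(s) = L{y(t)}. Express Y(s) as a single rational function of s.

Y(s) = (s + 8)/(s^3 - 6*s^2 - 8*s)

Take the Laplace transform of both sides.
With L{y''} = s^2 Y - s·y(0) - y'(0) and L{y'} = sY - y(0), with y(0) = 0, y'(0) = 1: the LHS transforms to (s^2 - 6*s - 8)Y - (1).
The right side is L{8} = 8/s.
So (s^2 - 6*s - 8)Y = 8/s + (1).
Isolate Y and clear denominators.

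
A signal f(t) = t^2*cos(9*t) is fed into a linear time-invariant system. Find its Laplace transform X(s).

L{cos(9t)} = s/(s^2 + 81).
Then apply L{t^2·g(t)} = (-1)^2 d^2/ds^2[G(s)] with G(s) = s/(s^2 + 81):
differentiating 2 times and applying the sign gives 2*s*(s^2 - 243)/(s^2 + 81)^3.

X(s) = 2*s*(s^2 - 243)/(s^2 + 81)^3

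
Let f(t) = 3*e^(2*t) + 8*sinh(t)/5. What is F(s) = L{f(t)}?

F(s) = 8/(5*(s^2 - 1)) + 3/(s - 2)

By linearity of the Laplace transform, transform each term separately.
(8/5)·[L{sinh(t)} = 1/(s^2 - 1)]; (3)·[L{e^(2t)} = 1/(s - 2)].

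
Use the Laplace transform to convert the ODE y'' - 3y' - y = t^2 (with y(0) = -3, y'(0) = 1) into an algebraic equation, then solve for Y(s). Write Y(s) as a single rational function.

Y(s) = (-3*s^4 + 10*s^3 + 2)/(s^5 - 3*s^4 - s^3)

Apply the Laplace transform to the equation.
Using L{y''} = s^2 Y - s·y(0) - y'(0) and L{y'} = sY - y(0), with y(0) = -3, y'(0) = 1, the left side becomes (s^2 - 3*s - 1)Y - (-3*s + 10).
The right side is L{t^2} = 2/s^3.
So (s^2 - 3*s - 1)Y = 2/s^3 + (-3*s + 10).
Divide through and combine into a single rational function.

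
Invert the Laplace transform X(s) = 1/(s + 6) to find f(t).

f(t) = exp(-6*t)

Since L{e^(-6t)} = 1/(s + 6), the inverse is e^(-6*t).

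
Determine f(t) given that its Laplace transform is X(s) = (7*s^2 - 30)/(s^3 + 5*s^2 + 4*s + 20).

Factor the denominator: s^3 + 5*s^2 + 4*s + 20 = (s + 5)*(s^2 + 4).
Partial fraction decomposition gives [5/(s + 5)] + [2*s/(s^2 + 4)] + [-10/(s^2 + 4)].
Invert each term: 5/(s + 5) ↔ 5e^(-5t); 2·s/(s^2 + 4) ↔ 2cos(2t); -5·2/(s^2 + 4) ↔ -5sin(2t).

f(t) = -5*sin(2*t) + 2*cos(2*t) + 5*exp(-5*t)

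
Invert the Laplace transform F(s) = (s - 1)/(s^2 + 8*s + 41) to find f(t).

Complete the square in the denominator: s^2 + 8*s + 41 = (s + 4)^2 + 5^2.
Split the numerator to match: s - 1 = 1·(s + 4) - 1·5.
Invert each term: 1·(s + 4)/((s + 4)^2 + 25) ↔ e^(-4t)cos(5t); -1·5/((s + 4)^2 + 25) ↔ -e^(-4t)sin(5t).

f(t) = -exp(-4*t)*sin(5*t) + exp(-4*t)*cos(5*t)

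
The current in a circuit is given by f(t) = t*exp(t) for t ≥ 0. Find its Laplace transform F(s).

L{e^(t)} = 1/(s - 1).
Then apply L{t·g(t)} = -d/ds[G(s)] with G(s) = 1/(s - 1):
differentiating 1 time and applying the sign gives (s - 1)^(-2).

F(s) = (s - 1)^(-2)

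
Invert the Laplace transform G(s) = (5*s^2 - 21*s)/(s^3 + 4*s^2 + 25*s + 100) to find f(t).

Factor the denominator: s^3 + 4*s^2 + 25*s + 100 = (s + 4)*(s^2 + 25).
Partial fraction decomposition gives [4/(s + 4)] + [s/(s^2 + 25)] + [-25/(s^2 + 25)].
Invert each term: 4/(s + 4) ↔ 4e^(-4t); 1·s/(s^2 + 25) ↔ cos(5t); -5·5/(s^2 + 25) ↔ -5sin(5t).

f(t) = -5*sin(5*t) + cos(5*t) + 4*exp(-4*t)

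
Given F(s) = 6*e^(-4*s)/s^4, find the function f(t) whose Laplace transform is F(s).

f(t) = Heaviside(t - 4)*((t - 4)^3)

The factor e^(-4s) signals a time shift by c = 4 (second shifting theorem).
L{t^3} = 3!/s^4 = 6/s^4, so L^-1{6/s^4} = t^3.
Hence the inverse is u(t - 4) times that function evaluated at t - 4.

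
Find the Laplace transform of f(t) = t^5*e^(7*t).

120/(s - 7)^6

L{t^5} = 5!/s^6 = 120/s^6.
By the first shifting theorem, multiplying by e^(7t) replaces s with s - 7.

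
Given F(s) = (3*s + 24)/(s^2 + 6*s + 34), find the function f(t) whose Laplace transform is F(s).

Complete the square in the denominator: s^2 + 6*s + 34 = (s + 3)^2 + 5^2.
Split the numerator to match: 3*s + 24 = 3·(s + 3) + 3·5.
Invert each term: 3·(s + 3)/((s + 3)^2 + 25) ↔ 3e^(-3t)cos(5t); 3·5/((s + 3)^2 + 25) ↔ 3e^(-3t)sin(5t).

f(t) = 3*exp(-3*t)*sin(5*t) + 3*exp(-3*t)*cos(5*t)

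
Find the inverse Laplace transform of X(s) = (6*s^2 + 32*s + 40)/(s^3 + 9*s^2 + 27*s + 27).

-t^2*exp(-3*t) - 4*t*exp(-3*t) + 6*exp(-3*t)

Factor the denominator: s^3 + 9*s^2 + 27*s + 27 = (s + 3)^3.
Partial fraction decomposition gives [6/(s + 3)] + [-4/(s + 3)^2] + [-2/(s + 3)^3].
Invert each term: 6/(s + 3) ↔ 6e^(-3t); -4/(s + 3)^2 ↔ -4t·e^(-3t); -2/(s + 3)^3 ↔ (-1)t^2·e^(-3t).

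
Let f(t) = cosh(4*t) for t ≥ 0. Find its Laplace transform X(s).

X(s) = s/(s^2 - 16)

L{cosh(4t)} = s/(s^2 - 16).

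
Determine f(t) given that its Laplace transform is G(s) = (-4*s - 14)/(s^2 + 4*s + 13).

f(t) = -2*exp(-2*t)*sin(3*t) - 4*exp(-2*t)*cos(3*t)

Complete the square in the denominator: s^2 + 4*s + 13 = (s + 2)^2 + 3^2.
Split the numerator to match: -4*s - 14 = -4·(s + 2) - 2·3.
Invert each term: -4·(s + 2)/((s + 2)^2 + 9) ↔ -4e^(-2t)cos(3t); -2·3/((s + 2)^2 + 9) ↔ -2e^(-2t)sin(3t).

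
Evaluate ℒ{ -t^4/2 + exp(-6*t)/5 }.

1/(5*(s + 6)) - 12/s^5

By linearity of the Laplace transform, transform each term separately.
(-1/2)·[L{t^4} = 4!/s^5 = 24/s^5]; (1/5)·[L{e^(-6t)} = 1/(s + 6)].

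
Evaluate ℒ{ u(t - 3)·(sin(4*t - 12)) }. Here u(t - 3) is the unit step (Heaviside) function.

4*exp(-3*s)/(s^2 + 16)

By the second shifting theorem, L{u(t - c)·g(t - c)} = e^(-cs)·G(s) with c = 3 and G(s) = L{g(t)}.
L{sin(4t)} = 4/(s^2 + 16).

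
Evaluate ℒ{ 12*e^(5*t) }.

12/(s - 5)

L{12} = 12/s.
By the first shifting theorem, multiplying by e^(5t) replaces s with s - 5.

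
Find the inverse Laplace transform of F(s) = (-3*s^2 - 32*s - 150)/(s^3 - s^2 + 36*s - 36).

Factor the denominator: s^3 - s^2 + 36*s - 36 = (s - 1)*(s^2 + 36).
Partial fraction decomposition gives [-5/(s - 1)] + [2*s/(s^2 + 36)] + [-30/(s^2 + 36)].
Invert each term: -5/(s - 1) ↔ -5e^(t); 2·s/(s^2 + 36) ↔ 2cos(6t); -5·6/(s^2 + 36) ↔ -5sin(6t).

-5*exp(t) - 5*sin(6*t) + 2*cos(6*t)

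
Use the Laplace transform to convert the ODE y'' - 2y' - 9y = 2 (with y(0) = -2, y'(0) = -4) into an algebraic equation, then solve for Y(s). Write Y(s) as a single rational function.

Y(s) = (-2*s^2 + 2)/(s^3 - 2*s^2 - 9*s)

Laplace-transform each side.
With L{y''} = s^2 Y - s·y(0) - y'(0) and L{y'} = sY - y(0), with y(0) = -2, y'(0) = -4: the LHS transforms to (s^2 - 2*s - 9)Y - (-2*s).
The right side is L{2} = 2/s.
So (s^2 - 2*s - 9)Y = 2/s + (-2*s).
Solve for Y(s) and write it as one ratio of polynomials.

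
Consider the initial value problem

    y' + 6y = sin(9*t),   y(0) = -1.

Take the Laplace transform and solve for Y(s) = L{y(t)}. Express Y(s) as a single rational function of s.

Y(s) = (-s^2 - 72)/(s^3 + 6*s^2 + 81*s + 486)

Laplace-transform each side.
Using L{y'} = sY - y(0) = sY - (-1), the left side becomes (s + 6)Y - (-1).
The right side is L{sin(9*t)} = 9/(s^2 + 81).
So (s + 6)Y = 9/(s^2 + 81) + (-1).
Solve for Y(s) and write it as one ratio of polynomials.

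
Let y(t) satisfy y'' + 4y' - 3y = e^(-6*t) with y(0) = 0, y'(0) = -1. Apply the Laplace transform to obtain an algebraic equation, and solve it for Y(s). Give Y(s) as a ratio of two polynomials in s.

Transform both sides with L{·}.
The derivative rules (L{y''} = s^2 Y - s·y(0) - y'(0) and L{y'} = sY - y(0), with y(0) = 0, y'(0) = -1) turn the left side into (s^2 + 4*s - 3)Y - (-1).
The right side is L{e^(-6*t)} = 1/(s + 6).
So (s^2 + 4*s - 3)Y = 1/(s + 6) + (-1).
Isolate Y and clear denominators.

Y(s) = (-s - 5)/(s^3 + 10*s^2 + 21*s - 18)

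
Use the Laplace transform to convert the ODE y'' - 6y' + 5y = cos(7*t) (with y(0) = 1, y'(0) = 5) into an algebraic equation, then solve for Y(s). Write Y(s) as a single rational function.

Y(s) = (s^3 - s^2 + 50*s - 49)/(s^4 - 6*s^3 + 54*s^2 - 294*s + 245)

Apply the Laplace transform to the equation.
Using L{y''} = s^2 Y - s·y(0) - y'(0) and L{y'} = sY - y(0), with y(0) = 1, y'(0) = 5, the left side becomes (s^2 - 6*s + 5)Y - (s - 1).
The right side is L{cos(7*t)} = s/(s^2 + 49).
So (s^2 - 6*s + 5)Y = s/(s^2 + 49) + (s - 1).
Isolate Y and clear denominators.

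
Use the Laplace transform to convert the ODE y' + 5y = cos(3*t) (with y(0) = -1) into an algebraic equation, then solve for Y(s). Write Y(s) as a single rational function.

Y(s) = (-s^2 + s - 9)/(s^3 + 5*s^2 + 9*s + 45)

Take the Laplace transform of both sides.
With L{y'} = sY - y(0) = sY - (-1): the LHS transforms to (s + 5)Y - (-1).
The right side is L{cos(3*t)} = s/(s^2 + 9).
So (s + 5)Y = s/(s^2 + 9) + (-1).
Divide through and combine into a single rational function.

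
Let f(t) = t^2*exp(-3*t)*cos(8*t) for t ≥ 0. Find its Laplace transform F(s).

L{cos(8t)} = s/(s^2 + 64).
Multiplying by e^(-3t) shifts s → s + 3, so L{exp(-3*t)*cos(8*t)} = (s + 3)/((s + 3)^2 + 64).
Then apply L{t^2·g(t)} = (-1)^2 d^2/ds^2[G(s)] with G(s) = (s + 3)/((s + 3)^2 + 64):
differentiating 2 times and applying the sign gives 2*(s + 3)*(s^2 + 6*s - 183)/(s^2 + 6*s + 73)^3.

F(s) = 2*(s + 3)*(s^2 + 6*s - 183)/(s^2 + 6*s + 73)^3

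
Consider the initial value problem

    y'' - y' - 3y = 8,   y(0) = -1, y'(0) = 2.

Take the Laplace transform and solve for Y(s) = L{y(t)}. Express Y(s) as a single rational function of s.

Laplace-transform each side.
With L{y''} = s^2 Y - s·y(0) - y'(0) and L{y'} = sY - y(0), with y(0) = -1, y'(0) = 2: the LHS transforms to (s^2 - s - 3)Y - (-s + 3).
The right side is L{8} = 8/s.
So (s^2 - s - 3)Y = 8/s + (-s + 3).
Divide through and combine into a single rational function.

Y(s) = (-s^2 + 3*s + 8)/(s^3 - s^2 - 3*s)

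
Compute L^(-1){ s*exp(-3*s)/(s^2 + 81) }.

Heaviside(t - 3)*(cos(9*t - 27))

The factor e^(-3s) signals a time shift by c = 3 (second shifting theorem).
L{cos(9t)} = s/(s^2 + 81), so L^-1{s/(s^2 + 81)} = cos(9*t).
Hence the inverse is u(t - 3) times that function evaluated at t - 3.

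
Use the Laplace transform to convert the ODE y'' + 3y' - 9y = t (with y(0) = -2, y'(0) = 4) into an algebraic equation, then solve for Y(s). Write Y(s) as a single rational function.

Take the Laplace transform of both sides.
With L{y''} = s^2 Y - s·y(0) - y'(0) and L{y'} = sY - y(0), with y(0) = -2, y'(0) = 4: the LHS transforms to (s^2 + 3*s - 9)Y - (-2*s - 2).
The right side is L{t} = s^(-2).
So (s^2 + 3*s - 9)Y = s^(-2) + (-2*s - 2).
Solve for Y(s) and write it as one ratio of polynomials.

Y(s) = (-2*s^3 - 2*s^2 + 1)/(s^4 + 3*s^3 - 9*s^2)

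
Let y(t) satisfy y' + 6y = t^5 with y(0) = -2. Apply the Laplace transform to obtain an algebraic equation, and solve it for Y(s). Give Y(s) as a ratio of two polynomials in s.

Y(s) = (-2*s^6 + 120)/(s^7 + 6*s^6)

Take the Laplace transform of both sides.
With L{y'} = sY - y(0) = sY - (-2): the LHS transforms to (s + 6)Y - (-2).
The right side is L{t^5} = 120/s^6.
So (s + 6)Y = 120/s^6 + (-2).
Solve for Y(s) and write it as one ratio of polynomials.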